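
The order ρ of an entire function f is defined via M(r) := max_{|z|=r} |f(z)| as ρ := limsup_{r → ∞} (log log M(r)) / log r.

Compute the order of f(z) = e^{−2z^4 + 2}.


|e^{−2z^4 + 2}| = e^{Re(-2·z^4) + 2} ≤ e^{2|z|^4 + 2} = e^{2r^4 + 2} on |z| = r, so ρ ≤ 4. Choosing z on |z|=r so that -2·z^4 is real positive (always possible by picking arg z appropriately) gives |f(z)| = e^{2r^4 + 2}, matching the bound. The additive constant 2 does not affect log log M(r) ~ 4·log r. Hence ρ = 4.
Therefore ρ = 4.

Order ρ = 4.


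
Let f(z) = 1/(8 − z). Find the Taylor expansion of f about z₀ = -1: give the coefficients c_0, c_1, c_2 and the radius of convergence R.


Let w = z − z₀, so z = z₀ + w.
Then 8 − z = 8 − (z₀ + w) = (8 − z₀) − w = 9 − w.
f(z) = 1/(9 − w) = (1/(9)) · 1/(1 − w/(9)) = Σ_{n≥0} w^n / (9)^(n+1).
So c_n = 1/(9)^(n+1):
  c_0 = 1/(9)^1 = 1/9.
  c_1 = 1/(9)^2 = 1/81.
  c_2 = 1/(9)^3 = 1/729.
The series is valid for |w/d| < 1, i.e. |z − z₀| < |d|.
Radius of convergence: R = |8 − z₀| = |9| = 9 (distance from z₀ to the singularity z = 8).

c_0 = 1/9, c_1 = 1/81, c_2 = 1/729; R = 9.


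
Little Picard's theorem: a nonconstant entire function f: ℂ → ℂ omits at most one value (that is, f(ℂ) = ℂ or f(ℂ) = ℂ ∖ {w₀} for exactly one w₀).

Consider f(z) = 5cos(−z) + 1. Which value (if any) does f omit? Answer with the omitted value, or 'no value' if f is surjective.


Little Picard bounds the complement of f(ℂ) to at most one point.
cos is entire and surjective onto ℂ: for every w ∈ ℂ, cos(ζ) = w has a solution ζ ∈ ℂ (e.g., via the complex inverse arccos). With ζ = −z this gives z = ζ/(-1). Then 5·cos(−z) takes every value in 5·ℂ = ℂ, and adding 1 is a bijection of ℂ. So f is surjective and omits no value. (Note: only on the real line is cos bounded by [−1, 1].)

Omitted value: no value.


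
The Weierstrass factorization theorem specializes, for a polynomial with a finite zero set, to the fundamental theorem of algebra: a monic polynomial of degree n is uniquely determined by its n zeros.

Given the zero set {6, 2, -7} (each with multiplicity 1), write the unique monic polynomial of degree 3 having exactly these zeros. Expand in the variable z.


The polynomial is p(z) = ∏_{α ∈ S} (z − α), where S = {6, 2, -7}.
Expanding the product yields: p(z) = z^3 -z^2 -44·z + 84.
The resulting polynomial has degree 3 and real coefficients as required.

p(z) = z^3 -z^2 -44·z + 84.


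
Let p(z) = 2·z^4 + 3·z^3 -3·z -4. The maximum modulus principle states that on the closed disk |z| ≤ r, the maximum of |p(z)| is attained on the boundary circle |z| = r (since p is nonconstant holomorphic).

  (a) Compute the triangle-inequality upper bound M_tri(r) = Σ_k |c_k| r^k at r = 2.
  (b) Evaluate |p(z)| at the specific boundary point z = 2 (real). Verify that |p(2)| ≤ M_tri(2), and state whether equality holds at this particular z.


Coefficients: c_0 = -4, c_1 = -3, c_2 = 0, c_3 = 3, c_4 = 2. Radius r = 2.
Part (a). Triangle bound: M_tri(r) = Σ_k |c_k| r^k
  = |-4|·2^0 + |-3|·2^1 + |0|·2^2 + |3|·2^3 + |2|·2^4
  = 4 + 6 + 0 + 24 + 32 = 66.
This bounds M(r) := max_{|z|=r} |p(z)| from above; equality holds iff all terms c_k z^k can be made to align in phase at a single z on |z|=r.
Part (b). At z = 2 (real, on the circle |z| = r):
  p(2) = (-4)·2^0 + (-3)·2^1 + (0)·2^2 + (3)·2^3 + (2)·2^4 = 46.
  |p(2)| = 46.
Check: |p(2)| = 46 ≤ 66 = M_tri(2). ✓ Equality does not hold at z = 2 (the coefficients have mixed signs, so the terms do not all align in phase there).

M_tri(2) = 66; |p(2)| = 46; equality at z=2: no.


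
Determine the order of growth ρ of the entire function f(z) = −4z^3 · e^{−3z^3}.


M(r) = max_{|z|=r} |-4|·|z|^3·|e^{−3z^3}| = 4·r^3 · e^{3r^3} (the factors attain their maxima compatibly on |z|=r). Then log M(r) = log 4 + 3·log r + 3r^3, dominated by the last term, so log log M(r) ~ 3·log r. The polynomial factor -4z^3 contributes only a log r term and does not affect the order. ρ = 3.
Therefore ρ = 3.

Order ρ = 3.


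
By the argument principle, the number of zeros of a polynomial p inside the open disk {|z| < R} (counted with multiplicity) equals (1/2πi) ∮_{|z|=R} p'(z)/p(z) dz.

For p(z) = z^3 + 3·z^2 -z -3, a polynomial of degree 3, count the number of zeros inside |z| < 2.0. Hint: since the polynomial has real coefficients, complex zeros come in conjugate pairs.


The zeros of p are: -3, -1, 1.
Their magnitudes are: 3, 1, 1.
Zeros with |z| < R = 2.0: -1, 1.
Count = 2.
By the argument principle, (1/2πi) ∮_{|z|=R} p'(z)/p(z) dz equals exactly this count.

Number of zeros inside |z| < 2.0: 2.


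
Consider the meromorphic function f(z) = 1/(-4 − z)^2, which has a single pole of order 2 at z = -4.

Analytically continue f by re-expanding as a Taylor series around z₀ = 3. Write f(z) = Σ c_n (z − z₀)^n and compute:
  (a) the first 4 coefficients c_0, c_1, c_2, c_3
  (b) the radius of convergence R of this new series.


Let w = z − z₀, so z = z₀ + w.
Then -4 − z = -4 − (z₀ + w) = (-4 − z₀) − w = -7 − w.
f(z) = 1/(-7 − w)^2 = (1/(-7)^2) · (1 − w/(-7))^{−2}.
By the binomial series (1−u)^{−2} = Σ_{n≥0} C(n+1, 1) u^n for |u|<1, with u = w/(-7):
  c_n = C(n+1, 1) / (-7)^(n+2).
  c_0 = 1/(-7)^2 = 1/49.
  c_1 = 2/(-7)^3 = -2/343.
  c_2 = 3/(-7)^4 = 3/2401.
  c_3 = 4/(-7)^5 = -4/16807.
The series is valid for |w/d| < 1, i.e. |z − z₀| < |d|.
Radius of convergence: R = |-4 − z₀| = |-7| = 7 (distance from z₀ to the singularity z = -4).

c_0 = 1/49, c_1 = -2/343, c_2 = 3/2401, c_3 = -4/16807; R = 7.


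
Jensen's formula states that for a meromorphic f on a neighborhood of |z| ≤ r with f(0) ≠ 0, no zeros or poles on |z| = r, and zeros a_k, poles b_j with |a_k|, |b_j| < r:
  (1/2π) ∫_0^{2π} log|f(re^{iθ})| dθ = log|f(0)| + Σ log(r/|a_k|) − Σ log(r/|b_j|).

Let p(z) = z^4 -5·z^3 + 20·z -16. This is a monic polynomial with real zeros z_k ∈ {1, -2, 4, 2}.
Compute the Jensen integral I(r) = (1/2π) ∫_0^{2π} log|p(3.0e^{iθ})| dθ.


Zeros: -2, 1, 2, 4; r = 3.0.
Inside |z| < r: -2, 1, 2. Outside (|z| ≥ r): 4.
p(0) = -16, so log|p(0)| = log(16) = 2.7726.
Apply Jensen: I(r) = log|p(0)| + Σ_k log(r/|z_k|), summed over zeros inside |z| < r.
  log(r/|z_k|) for z_k = 1: log(3.0/1) = 1.0986
  log(r/|z_k|) for z_k = -2: log(3.0/2) = 0.4055
  log(r/|z_k|) for z_k = 2: log(3.0/2) = 0.4055
  Outside zeros (4) contribute nothing to the Jensen sum.
Sum over inside zeros: 1.9095.
I(r) = log|p(0)| + (inside sum) = 2.7726 + 1.9095 = 4.6821.
Note: since some zeros are outside |z| ≤ r, the simplified n·log(r) form does NOT apply — only the inside zeros contribute.

I(r) ≈ 4.6821.


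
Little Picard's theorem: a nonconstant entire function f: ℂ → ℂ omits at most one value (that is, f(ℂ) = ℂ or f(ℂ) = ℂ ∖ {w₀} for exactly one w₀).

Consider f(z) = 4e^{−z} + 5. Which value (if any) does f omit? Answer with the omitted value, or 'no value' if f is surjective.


Little Picard bounds the complement of f(ℂ) to at most one point.
e^{−z} is never zero on ℂ, so 4·e^{−z} takes every value in ℂ ∖ {0}. Adding 5 shifts the range to ℂ ∖ {5}. Thus f omits exactly the value 5.

Omitted value: 5.


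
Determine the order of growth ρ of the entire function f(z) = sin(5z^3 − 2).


Write sin(w) = (e^{iw} ± e^{−iw})/(2 or 2i), so |sin(w)| ≤ e^{|w|}. With w = 5z^3 − 2, |w| ≤ 5r^3 + 2 on |z|=r, giving M(r) ≤ e^{5r^3 + 2} and ρ ≤ 3. For the lower bound, choose z on |z|=r with 5z^3 purely imaginary of modulus 5r^3; then |sin(5z^3 − 2)| grows like e^{5r^3}/2, so ρ ≥ 3. Hence ρ = 3.
Therefore ρ = 3.

Order ρ = 3.


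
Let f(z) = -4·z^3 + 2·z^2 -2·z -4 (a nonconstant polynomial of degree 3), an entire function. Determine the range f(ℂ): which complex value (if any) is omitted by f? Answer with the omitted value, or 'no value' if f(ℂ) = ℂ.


Little Picard bounds the complement of f(ℂ) to at most one point.
For every w ∈ ℂ, the equation p(z) − w = 0 is a nonconstant polynomial in z and hence has at least one root by the fundamental theorem of algebra. So p is surjective onto ℂ, omitting no value.

Omitted value: no value.


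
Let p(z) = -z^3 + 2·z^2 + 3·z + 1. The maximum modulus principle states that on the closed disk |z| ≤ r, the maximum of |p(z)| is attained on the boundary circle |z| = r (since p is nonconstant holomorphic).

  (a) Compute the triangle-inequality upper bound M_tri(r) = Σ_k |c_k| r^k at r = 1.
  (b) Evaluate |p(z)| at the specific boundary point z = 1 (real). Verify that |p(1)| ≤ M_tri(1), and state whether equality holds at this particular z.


Coefficients: c_0 = 1, c_1 = 3, c_2 = 2, c_3 = -1. Radius r = 1.
Part (a). Triangle bound: M_tri(r) = Σ_k |c_k| r^k
  = |1|·1^0 + |3|·1^1 + |2|·1^2 + |-1|·1^3
  = 1 + 3 + 2 + 1 = 7.
This bounds M(r) := max_{|z|=r} |p(z)| from above; equality holds iff all terms c_k z^k can be made to align in phase at a single z on |z|=r.
Part (b). At z = 1 (real, on the circle |z| = r):
  p(1) = (1)·1^0 + (3)·1^1 + (2)·1^2 + (-1)·1^3 = 5.
  |p(1)| = 5.
Check: |p(1)| = 5 ≤ 7 = M_tri(1). ✓ Equality does not hold at z = 1 (the coefficients have mixed signs, so the terms do not all align in phase there).

M_tri(1) = 7; |p(1)| = 5; equality at z=1: no.


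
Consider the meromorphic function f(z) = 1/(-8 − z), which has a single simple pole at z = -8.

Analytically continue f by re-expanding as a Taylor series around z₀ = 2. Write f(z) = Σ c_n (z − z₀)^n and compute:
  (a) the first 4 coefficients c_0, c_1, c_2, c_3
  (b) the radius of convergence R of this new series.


Let w = z − z₀, so z = z₀ + w.
Then -8 − z = -8 − (z₀ + w) = (-8 − z₀) − w = -10 − w.
f(z) = 1/(-10 − w) = (1/(-10)) · 1/(1 − w/(-10)) = Σ_{n≥0} w^n / (-10)^(n+1).
So c_n = 1/(-10)^(n+1):
  c_0 = 1/(-10)^1 = -1/10.
  c_1 = 1/(-10)^2 = 1/100.
  c_2 = 1/(-10)^3 = -1/1000.
  c_3 = 1/(-10)^4 = 1/10000.
The series is valid for |w/d| < 1, i.e. |z − z₀| < |d|.
Radius of convergence: R = |-8 − z₀| = |-10| = 10 (distance from z₀ to the singularity z = -8).

c_0 = -1/10, c_1 = 1/100, c_2 = -1/1000, c_3 = 1/10000; R = 10.


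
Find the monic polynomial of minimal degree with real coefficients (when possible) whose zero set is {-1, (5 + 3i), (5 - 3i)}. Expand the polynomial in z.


The polynomial is p(z) = ∏_{α ∈ S} (z − α), where S = {-1, (5 + 3i), (5 - 3i)}.
Expanding the product yields: p(z) = z^3 -9·z^2 + 24·z + 34.
Note conjugate pairs combine to real quadratics: (z − (5+3i))(z − (5−3i)) = z² − 10z + 34.
The resulting polynomial has degree 3 and real coefficients as required.

p(z) = z^3 -9·z^2 + 24·z + 34.


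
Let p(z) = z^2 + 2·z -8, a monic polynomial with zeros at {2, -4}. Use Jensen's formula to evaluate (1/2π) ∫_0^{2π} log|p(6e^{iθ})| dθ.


Zeros: -4, 2; r = 6.
Inside |z| < r: -4, 2. Outside (|z| ≥ r): ∅.
p(0) = -8, so log|p(0)| = log(8) = 2.0794.
Apply Jensen: I(r) = log|p(0)| + Σ_k log(r/|z_k|), summed over zeros inside |z| < r.
  log(r/|z_k|) for z_k = 2: log(6/2) = 1.0986
  log(r/|z_k|) for z_k = -4: log(6/4) = 0.4055
Sum over inside zeros: 1.5041.
I(r) = log|p(0)| + (inside sum) = 2.0794 + 1.5041 = 3.5835.
Closed form (all zeros inside, monic): I(r) = n·log(r) = 2·log(6) = 3.5835. ✓

I(r) ≈ 3.5835.


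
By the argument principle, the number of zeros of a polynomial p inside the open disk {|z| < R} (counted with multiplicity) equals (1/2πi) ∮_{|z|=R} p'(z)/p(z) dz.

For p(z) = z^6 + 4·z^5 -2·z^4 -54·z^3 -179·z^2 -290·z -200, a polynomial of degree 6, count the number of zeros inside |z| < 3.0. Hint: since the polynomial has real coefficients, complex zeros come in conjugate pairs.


The zeros of p are: (-2 + 1i), (-2 - 1i), (-1 + 2i), (-1 - 2i), -2, 4.
Their magnitudes are: 2.236, 2.236, 2.236, 2.236, 2, 4.
Zeros with |z| < R = 3.0: (-2 + 1i), (-2 - 1i), (-1 + 2i), (-1 - 2i), -2.
Count = 5.
By the argument principle, (1/2πi) ∮_{|z|=R} p'(z)/p(z) dz equals exactly this count.

Number of zeros inside |z| < 3.0: 5.


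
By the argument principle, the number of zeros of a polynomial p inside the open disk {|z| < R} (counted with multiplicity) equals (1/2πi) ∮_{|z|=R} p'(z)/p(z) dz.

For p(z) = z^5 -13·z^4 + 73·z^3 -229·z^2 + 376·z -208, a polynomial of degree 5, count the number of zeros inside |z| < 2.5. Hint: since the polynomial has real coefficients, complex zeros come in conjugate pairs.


The zeros of p are: (2 + 3i), (2 - 3i), 1, 4, 4.
Their magnitudes are: 3.606, 3.606, 1, 4, 4.
Zeros with |z| < R = 2.5: 1.
Count = 1.
By the argument principle, (1/2πi) ∮_{|z|=R} p'(z)/p(z) dz equals exactly this count.

Number of zeros inside |z| < 2.5: 1.


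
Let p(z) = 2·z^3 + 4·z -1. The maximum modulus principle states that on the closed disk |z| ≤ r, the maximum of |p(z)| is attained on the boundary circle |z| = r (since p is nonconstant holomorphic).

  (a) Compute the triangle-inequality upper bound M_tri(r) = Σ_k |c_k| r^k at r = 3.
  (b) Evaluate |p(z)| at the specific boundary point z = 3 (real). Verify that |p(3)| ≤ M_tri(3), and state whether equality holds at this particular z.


Coefficients: c_0 = -1, c_1 = 4, c_2 = 0, c_3 = 2. Radius r = 3.
Part (a). Triangle bound: M_tri(r) = Σ_k |c_k| r^k
  = |-1|·3^0 + |4|·3^1 + |0|·3^2 + |2|·3^3
  = 1 + 12 + 0 + 54 = 67.
This bounds M(r) := max_{|z|=r} |p(z)| from above; equality holds iff all terms c_k z^k can be made to align in phase at a single z on |z|=r.
Part (b). At z = 3 (real, on the circle |z| = r):
  p(3) = (-1)·3^0 + (4)·3^1 + (0)·3^2 + (2)·3^3 = 65.
  |p(3)| = 65.
Check: |p(3)| = 65 ≤ 67 = M_tri(3). ✓ Equality does not hold at z = 3 (the coefficients have mixed signs, so the terms do not all align in phase there).

M_tri(3) = 67; |p(3)| = 65; equality at z=3: no.


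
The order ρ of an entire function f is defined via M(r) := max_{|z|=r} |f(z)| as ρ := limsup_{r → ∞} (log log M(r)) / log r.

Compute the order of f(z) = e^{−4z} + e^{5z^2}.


Each summand is entire of order 1 and 2 respectively (as in the single-exponential case). The order of a sum is at most the max of the orders, so ρ ≤ 2. For the lower bound: on |z|=r choose arg z so that 5z^2 is real positive; then |e^{5z^2}| = e^{5r^2} while |e^{-4z}| ≤ e^{4r^1} = o(e^{5r^2}). So |f| ≥ e^{5r^2}(1 − o(1)) and ρ ≥ 2. Hence ρ = max(1, 2) = 2.
Therefore ρ = 2.

Order ρ = 2.


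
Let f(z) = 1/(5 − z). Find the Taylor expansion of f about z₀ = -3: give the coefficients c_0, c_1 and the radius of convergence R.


Let w = z − z₀, so z = z₀ + w.
Then 5 − z = 5 − (z₀ + w) = (5 − z₀) − w = 8 − w.
f(z) = 1/(8 − w) = (1/(8)) · 1/(1 − w/(8)) = Σ_{n≥0} w^n / (8)^(n+1).
So c_n = 1/(8)^(n+1):
  c_0 = 1/(8)^1 = 1/8.
  c_1 = 1/(8)^2 = 1/64.
The series is valid for |w/d| < 1, i.e. |z − z₀| < |d|.
Radius of convergence: R = |5 − z₀| = |8| = 8 (distance from z₀ to the singularity z = 5).

c_0 = 1/8, c_1 = 1/64; R = 8.


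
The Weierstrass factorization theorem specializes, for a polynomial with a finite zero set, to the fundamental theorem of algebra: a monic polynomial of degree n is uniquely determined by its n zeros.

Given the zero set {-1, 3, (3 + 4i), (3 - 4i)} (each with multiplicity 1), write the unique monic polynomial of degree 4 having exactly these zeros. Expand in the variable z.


The polynomial is p(z) = ∏_{α ∈ S} (z − α), where S = {-1, 3, (3 + 4i), (3 - 4i)}.
Expanding the product yields: p(z) = z^4 -8·z^3 + 34·z^2 -32·z -75.
Note conjugate pairs combine to real quadratics: (z − (3+4i))(z − (3−4i)) = z² − 6z + 25.
The resulting polynomial has degree 4 and real coefficients as required.

p(z) = z^4 -8·z^3 + 34·z^2 -32·z -75.


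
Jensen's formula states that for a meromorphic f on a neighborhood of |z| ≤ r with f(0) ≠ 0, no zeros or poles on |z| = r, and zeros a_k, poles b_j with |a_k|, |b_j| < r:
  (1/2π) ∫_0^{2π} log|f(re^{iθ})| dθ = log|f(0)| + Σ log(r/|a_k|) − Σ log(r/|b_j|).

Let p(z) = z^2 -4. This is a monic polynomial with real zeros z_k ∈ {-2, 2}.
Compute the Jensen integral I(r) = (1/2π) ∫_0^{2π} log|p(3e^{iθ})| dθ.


Zeros: -2, 2; r = 3.
Inside |z| < r: -2, 2. Outside (|z| ≥ r): ∅.
p(0) = -4, so log|p(0)| = log(4) = 1.3863.
Apply Jensen: I(r) = log|p(0)| + Σ_k log(r/|z_k|), summed over zeros inside |z| < r.
  log(r/|z_k|) for z_k = -2: log(3/2) = 0.4055
  log(r/|z_k|) for z_k = 2: log(3/2) = 0.4055
Sum over inside zeros: 0.8109.
I(r) = log|p(0)| + (inside sum) = 1.3863 + 0.8109 = 2.1972.
Closed form (all zeros inside, monic): I(r) = n·log(r) = 2·log(3) = 2.1972. ✓

I(r) ≈ 2.1972.


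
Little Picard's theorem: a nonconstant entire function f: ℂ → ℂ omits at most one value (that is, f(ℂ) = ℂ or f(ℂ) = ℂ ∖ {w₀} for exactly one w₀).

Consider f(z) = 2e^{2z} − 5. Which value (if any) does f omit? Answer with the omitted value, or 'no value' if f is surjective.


Little Picard bounds the complement of f(ℂ) to at most one point.
e^{2z} is never zero on ℂ, so 2·e^{2z} takes every value in ℂ ∖ {0}. Adding -5 shifts the range to ℂ ∖ {-5}. Thus f omits exactly the value -5.

Omitted value: -5.


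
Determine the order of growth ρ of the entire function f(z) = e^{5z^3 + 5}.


|e^{5z^3 + 5}| = e^{Re(5·z^3) + 5} ≤ e^{5|z|^3 + 5} = e^{5r^3 + 5} on |z| = r, so ρ ≤ 3. Choosing z on |z|=r so that 5·z^3 is real positive (always possible by picking arg z appropriately) gives |f(z)| = e^{5r^3 + 5}, matching the bound. The additive constant 5 does not affect log log M(r) ~ 3·log r. Hence ρ = 3.
Therefore ρ = 3.

Order ρ = 3.


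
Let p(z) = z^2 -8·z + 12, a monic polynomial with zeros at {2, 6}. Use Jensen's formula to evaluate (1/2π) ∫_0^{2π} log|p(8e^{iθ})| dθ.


Zeros: 2, 6; r = 8.
Inside |z| < r: 2, 6. Outside (|z| ≥ r): ∅.
p(0) = 12, so log|p(0)| = log(12) = 2.4849.
Apply Jensen: I(r) = log|p(0)| + Σ_k log(r/|z_k|), summed over zeros inside |z| < r.
  log(r/|z_k|) for z_k = 2: log(8/2) = 1.3863
  log(r/|z_k|) for z_k = 6: log(8/6) = 0.2877
Sum over inside zeros: 1.6740.
I(r) = log|p(0)| + (inside sum) = 2.4849 + 1.6740 = 4.1589.
Closed form (all zeros inside, monic): I(r) = n·log(r) = 2·log(8) = 4.1589. ✓

I(r) ≈ 4.1589.


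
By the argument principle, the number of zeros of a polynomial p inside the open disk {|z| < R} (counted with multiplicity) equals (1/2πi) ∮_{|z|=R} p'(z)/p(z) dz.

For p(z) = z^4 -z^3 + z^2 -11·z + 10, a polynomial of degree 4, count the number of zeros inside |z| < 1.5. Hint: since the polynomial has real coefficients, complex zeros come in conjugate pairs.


The zeros of p are: (-1 + 2i), (-1 - 2i), 2, 1.
Their magnitudes are: 2.236, 2.236, 2, 1.
Zeros with |z| < R = 1.5: 1.
Count = 1.
By the argument principle, (1/2πi) ∮_{|z|=R} p'(z)/p(z) dz equals exactly this count.

Number of zeros inside |z| < 1.5: 1.


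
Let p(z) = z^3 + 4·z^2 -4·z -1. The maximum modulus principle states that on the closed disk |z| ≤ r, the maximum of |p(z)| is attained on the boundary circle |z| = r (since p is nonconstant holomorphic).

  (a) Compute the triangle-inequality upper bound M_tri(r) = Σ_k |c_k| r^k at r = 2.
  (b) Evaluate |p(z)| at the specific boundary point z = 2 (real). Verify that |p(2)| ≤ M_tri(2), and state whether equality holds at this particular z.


Coefficients: c_0 = -1, c_1 = -4, c_2 = 4, c_3 = 1. Radius r = 2.
Part (a). Triangle bound: M_tri(r) = Σ_k |c_k| r^k
  = |-1|·2^0 + |-4|·2^1 + |4|·2^2 + |1|·2^3
  = 1 + 8 + 16 + 8 = 33.
This bounds M(r) := max_{|z|=r} |p(z)| from above; equality holds iff all terms c_k z^k can be made to align in phase at a single z on |z|=r.
Part (b). At z = 2 (real, on the circle |z| = r):
  p(2) = (-1)·2^0 + (-4)·2^1 + (4)·2^2 + (1)·2^3 = 15.
  |p(2)| = 15.
Check: |p(2)| = 15 ≤ 33 = M_tri(2). ✓ Equality does not hold at z = 2 (the coefficients have mixed signs, so the terms do not all align in phase there).

M_tri(2) = 33; |p(2)| = 15; equality at z=2: no.


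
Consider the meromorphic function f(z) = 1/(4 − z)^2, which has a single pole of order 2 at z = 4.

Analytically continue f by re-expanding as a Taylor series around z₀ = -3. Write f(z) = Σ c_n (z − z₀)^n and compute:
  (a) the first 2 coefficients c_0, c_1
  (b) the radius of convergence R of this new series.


Let w = z − z₀, so z = z₀ + w.
Then 4 − z = 4 − (z₀ + w) = (4 − z₀) − w = 7 − w.
f(z) = 1/(7 − w)^2 = (1/(7)^2) · (1 − w/(7))^{−2}.
By the binomial series (1−u)^{−2} = Σ_{n≥0} C(n+1, 1) u^n for |u|<1, with u = w/(7):
  c_n = C(n+1, 1) / (7)^(n+2).
  c_0 = 1/(7)^2 = 1/49.
  c_1 = 2/(7)^3 = 2/343.
The series is valid for |w/d| < 1, i.e. |z − z₀| < |d|.
Radius of convergence: R = |4 − z₀| = |7| = 7 (distance from z₀ to the singularity z = 4).

c_0 = 1/49, c_1 = 2/343; R = 7.


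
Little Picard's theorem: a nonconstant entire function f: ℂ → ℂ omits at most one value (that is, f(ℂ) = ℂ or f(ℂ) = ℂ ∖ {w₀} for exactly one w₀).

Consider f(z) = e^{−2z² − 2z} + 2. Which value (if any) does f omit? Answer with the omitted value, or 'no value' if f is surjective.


Little Picard bounds the complement of f(ℂ) to at most one point.
The exponent g(z) = −2z² − 2z is a nonconstant polynomial, hence surjective onto ℂ. So e^{g(z)} takes every value in {e^w : w ∈ ℂ} = ℂ ∖ {0}. Adding 2 shifts the range to ℂ ∖ {2}. f omits exactly 2.

Omitted value: 2.


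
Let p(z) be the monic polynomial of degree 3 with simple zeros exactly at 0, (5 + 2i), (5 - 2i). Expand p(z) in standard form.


The polynomial is p(z) = ∏_{α ∈ S} (z − α), where S = {0, (5 + 2i), (5 - 2i)}.
Expanding the product yields: p(z) = z^3 -10·z^2 + 29·z.
Note conjugate pairs combine to real quadratics: (z − (5+2i))(z − (5−2i)) = z² − 10z + 29.
The resulting polynomial has degree 3 and real coefficients as required.

p(z) = z^3 -10·z^2 + 29·z.


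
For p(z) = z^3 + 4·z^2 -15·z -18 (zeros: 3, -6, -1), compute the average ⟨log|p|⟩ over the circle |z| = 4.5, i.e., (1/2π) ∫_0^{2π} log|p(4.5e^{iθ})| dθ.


Zeros: -6, -1, 3; r = 4.5.
Inside |z| < r: -1, 3. Outside (|z| ≥ r): -6.
p(0) = -18, so log|p(0)| = log(18) = 2.8904.
Apply Jensen: I(r) = log|p(0)| + Σ_k log(r/|z_k|), summed over zeros inside |z| < r.
  log(r/|z_k|) for z_k = 3: log(4.5/3) = 0.4055
  log(r/|z_k|) for z_k = -1: log(4.5/1) = 1.5041
  Outside zeros (-6) contribute nothing to the Jensen sum.
Sum over inside zeros: 1.9095.
I(r) = log|p(0)| + (inside sum) = 2.8904 + 1.9095 = 4.7999.
Note: since some zeros are outside |z| ≤ r, the simplified n·log(r) form does NOT apply — only the inside zeros contribute.

I(r) ≈ 4.7999.


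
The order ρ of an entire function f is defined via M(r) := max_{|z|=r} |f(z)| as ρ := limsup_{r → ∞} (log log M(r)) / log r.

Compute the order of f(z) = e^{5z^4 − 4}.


|e^{5z^4 − 4}| = e^{Re(5·z^4) + -4} ≤ e^{5|z|^4 + -4} = e^{5r^4 + -4} on |z| = r, so ρ ≤ 4. Choosing z on |z|=r so that 5·z^4 is real positive (always possible by picking arg z appropriately) gives |f(z)| = e^{5r^4 + -4}, matching the bound. The additive constant -4 does not affect log log M(r) ~ 4·log r. Hence ρ = 4.
Therefore ρ = 4.

Order ρ = 4.


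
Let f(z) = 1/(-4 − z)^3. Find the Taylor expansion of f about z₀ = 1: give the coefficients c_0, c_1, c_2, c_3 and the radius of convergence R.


Let w = z − z₀, so z = z₀ + w.
Then -4 − z = -4 − (z₀ + w) = (-4 − z₀) − w = -5 − w.
f(z) = 1/(-5 − w)^3 = (1/(-5)^3) · (1 − w/(-5))^{−3}.
By the binomial series (1−u)^{−3} = Σ_{n≥0} C(n+2, 2) u^n for |u|<1, with u = w/(-5):
  c_n = C(n+2, 2) / (-5)^(n+3).
  c_0 = 1/(-5)^3 = -1/125.
  c_1 = 3/(-5)^4 = 3/625.
  c_2 = 6/(-5)^5 = -6/3125.
  c_3 = 10/(-5)^6 = 2/3125.
The series is valid for |w/d| < 1, i.e. |z − z₀| < |d|.
Radius of convergence: R = |-4 − z₀| = |-5| = 5 (distance from z₀ to the singularity z = -4).

c_0 = -1/125, c_1 = 3/625, c_2 = -6/3125, c_3 = 2/3125; R = 5.


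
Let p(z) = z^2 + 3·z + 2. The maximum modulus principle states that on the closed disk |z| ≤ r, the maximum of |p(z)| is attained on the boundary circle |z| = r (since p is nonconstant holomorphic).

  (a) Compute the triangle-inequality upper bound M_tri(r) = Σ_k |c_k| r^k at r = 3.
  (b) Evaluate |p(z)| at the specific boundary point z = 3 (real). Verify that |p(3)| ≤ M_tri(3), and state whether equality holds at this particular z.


Coefficients: c_0 = 2, c_1 = 3, c_2 = 1. Radius r = 3.
Part (a). Triangle bound: M_tri(r) = Σ_k |c_k| r^k
  = |2|·3^0 + |3|·3^1 + |1|·3^2
  = 2 + 9 + 9 = 20.
This bounds M(r) := max_{|z|=r} |p(z)| from above; equality holds iff all terms c_k z^k can be made to align in phase at a single z on |z|=r.
Part (b). At z = 3 (real, on the circle |z| = r):
  p(3) = (2)·3^0 + (3)·3^1 + (1)·3^2 = 20.
  |p(3)| = 20.
Since all nonzero coefficients share the same sign, |p(3)| = 20 = M_tri(3); the triangle bound is attained at z = 3, so in fact M(r) = 20.

M_tri(3) = 20; |p(3)| = 20; equality at z=3: yes.


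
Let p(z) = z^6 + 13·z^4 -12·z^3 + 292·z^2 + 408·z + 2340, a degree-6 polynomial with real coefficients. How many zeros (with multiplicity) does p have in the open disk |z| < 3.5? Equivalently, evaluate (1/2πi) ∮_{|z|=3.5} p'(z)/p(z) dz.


The zeros of p are: (-2 + 3i), (-2 - 3i), (3 + 3i), (3 - 3i), (-1 + 3i), (-1 - 3i).
Their magnitudes are: 3.606, 3.606, 4.243, 4.243, 3.162, 3.162.
Zeros with |z| < R = 3.5: (-1 + 3i), (-1 - 3i).
Count = 2.
By the argument principle, (1/2πi) ∮_{|z|=R} p'(z)/p(z) dz equals exactly this count.

Number of zeros inside |z| < 3.5: 2.


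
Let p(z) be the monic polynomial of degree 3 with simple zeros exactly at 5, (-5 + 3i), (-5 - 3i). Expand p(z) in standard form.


The polynomial is p(z) = ∏_{α ∈ S} (z − α), where S = {5, (-5 + 3i), (-5 - 3i)}.
Expanding the product yields: p(z) = z^3 + 5·z^2 -16·z -170.
Note conjugate pairs combine to real quadratics: (z − (-5+3i))(z − (-5−3i)) = z² + 10z + 34.
The resulting polynomial has degree 3 and real coefficients as required.

p(z) = z^3 + 5·z^2 -16·z -170.


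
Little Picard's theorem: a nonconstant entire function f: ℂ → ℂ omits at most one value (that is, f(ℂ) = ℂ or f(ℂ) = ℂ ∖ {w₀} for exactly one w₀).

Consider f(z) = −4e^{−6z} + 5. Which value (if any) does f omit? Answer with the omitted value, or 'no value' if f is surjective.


Little Picard bounds the complement of f(ℂ) to at most one point.
e^{−6z} is never zero on ℂ, so -4·e^{−6z} takes every value in ℂ ∖ {0}. Adding 5 shifts the range to ℂ ∖ {5}. Thus f omits exactly the value 5.

Omitted value: 5.


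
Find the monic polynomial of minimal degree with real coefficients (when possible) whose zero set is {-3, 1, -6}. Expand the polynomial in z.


The polynomial is p(z) = ∏_{α ∈ S} (z − α), where S = {-3, 1, -6}.
Expanding the product yields: p(z) = z^3 + 8·z^2 + 9·z -18.
The resulting polynomial has degree 3 and real coefficients as required.

p(z) = z^3 + 8·z^2 + 9·z -18.


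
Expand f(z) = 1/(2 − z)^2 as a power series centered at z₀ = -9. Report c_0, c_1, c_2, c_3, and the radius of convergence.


Let w = z − z₀, so z = z₀ + w.
Then 2 − z = 2 − (z₀ + w) = (2 − z₀) − w = 11 − w.
f(z) = 1/(11 − w)^2 = (1/(11)^2) · (1 − w/(11))^{−2}.
By the binomial series (1−u)^{−2} = Σ_{n≥0} C(n+1, 1) u^n for |u|<1, with u = w/(11):
  c_n = C(n+1, 1) / (11)^(n+2).
  c_0 = 1/(11)^2 = 1/121.
  c_1 = 2/(11)^3 = 2/1331.
  c_2 = 3/(11)^4 = 3/14641.
  c_3 = 4/(11)^5 = 4/161051.
The series is valid for |w/d| < 1, i.e. |z − z₀| < |d|.
Radius of convergence: R = |2 − z₀| = |11| = 11 (distance from z₀ to the singularity z = 2).

c_0 = 1/121, c_1 = 2/1331, c_2 = 3/14641, c_3 = 4/161051; R = 11.


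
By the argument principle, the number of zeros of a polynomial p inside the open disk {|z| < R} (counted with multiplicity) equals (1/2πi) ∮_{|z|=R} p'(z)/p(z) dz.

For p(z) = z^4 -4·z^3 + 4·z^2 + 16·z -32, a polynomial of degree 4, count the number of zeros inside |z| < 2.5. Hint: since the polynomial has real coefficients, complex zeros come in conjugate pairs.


The zeros of p are: -2, 2, (2 + 2i), (2 - 2i).
Their magnitudes are: 2, 2, 2.828, 2.828.
Zeros with |z| < R = 2.5: -2, 2.
Count = 2.
By the argument principle, (1/2πi) ∮_{|z|=R} p'(z)/p(z) dz equals exactly this count.

Number of zeros inside |z| < 2.5: 2.


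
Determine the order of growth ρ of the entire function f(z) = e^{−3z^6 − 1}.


|e^{−3z^6 − 1}| = e^{Re(-3·z^6) + -1} ≤ e^{3|z|^6 + -1} = e^{3r^6 + -1} on |z| = r, so ρ ≤ 6. Choosing z on |z|=r so that -3·z^6 is real positive (always possible by picking arg z appropriately) gives |f(z)| = e^{3r^6 + -1}, matching the bound. The additive constant -1 does not affect log log M(r) ~ 6·log r. Hence ρ = 6.
Therefore ρ = 6.

Order ρ = 6.


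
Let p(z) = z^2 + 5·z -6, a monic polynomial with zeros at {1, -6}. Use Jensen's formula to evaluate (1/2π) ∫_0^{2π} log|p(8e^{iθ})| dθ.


Zeros: -6, 1; r = 8.
Inside |z| < r: -6, 1. Outside (|z| ≥ r): ∅.
p(0) = -6, so log|p(0)| = log(6) = 1.7918.
Apply Jensen: I(r) = log|p(0)| + Σ_k log(r/|z_k|), summed over zeros inside |z| < r.
  log(r/|z_k|) for z_k = 1: log(8/1) = 2.0794
  log(r/|z_k|) for z_k = -6: log(8/6) = 0.2877
Sum over inside zeros: 2.3671.
I(r) = log|p(0)| + (inside sum) = 1.7918 + 2.3671 = 4.1589.
Closed form (all zeros inside, monic): I(r) = n·log(r) = 2·log(8) = 4.1589. ✓

I(r) ≈ 4.1589.


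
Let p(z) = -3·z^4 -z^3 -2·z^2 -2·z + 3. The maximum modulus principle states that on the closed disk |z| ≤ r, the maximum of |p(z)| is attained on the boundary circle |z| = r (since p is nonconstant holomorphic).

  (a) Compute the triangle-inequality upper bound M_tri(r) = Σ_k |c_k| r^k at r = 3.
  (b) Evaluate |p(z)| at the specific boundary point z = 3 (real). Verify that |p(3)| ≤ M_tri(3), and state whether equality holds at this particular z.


Coefficients: c_0 = 3, c_1 = -2, c_2 = -2, c_3 = -1, c_4 = -3. Radius r = 3.
Part (a). Triangle bound: M_tri(r) = Σ_k |c_k| r^k
  = |3|·3^0 + |-2|·3^1 + |-2|·3^2 + |-1|·3^3 + |-3|·3^4
  = 3 + 6 + 18 + 27 + 243 = 297.
This bounds M(r) := max_{|z|=r} |p(z)| from above; equality holds iff all terms c_k z^k can be made to align in phase at a single z on |z|=r.
Part (b). At z = 3 (real, on the circle |z| = r):
  p(3) = (3)·3^0 + (-2)·3^1 + (-2)·3^2 + (-1)·3^3 + (-3)·3^4 = -291.
  |p(3)| = 291.
Check: |p(3)| = 291 ≤ 297 = M_tri(3). ✓ Equality does not hold at z = 3 (the coefficients have mixed signs, so the terms do not all align in phase there).

M_tri(3) = 297; |p(3)| = 291; equality at z=3: no.


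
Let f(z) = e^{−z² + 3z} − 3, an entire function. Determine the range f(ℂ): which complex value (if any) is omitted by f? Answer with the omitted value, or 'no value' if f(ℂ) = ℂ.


Little Picard bounds the complement of f(ℂ) to at most one point.
The exponent g(z) = −z² + 3z is a nonconstant polynomial, hence surjective onto ℂ. So e^{g(z)} takes every value in {e^w : w ∈ ℂ} = ℂ ∖ {0}. Adding -3 shifts the range to ℂ ∖ {-3}. f omits exactly -3.

Omitted value: -3.


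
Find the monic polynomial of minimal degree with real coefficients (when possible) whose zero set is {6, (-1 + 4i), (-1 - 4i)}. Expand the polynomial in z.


The polynomial is p(z) = ∏_{α ∈ S} (z − α), where S = {6, (-1 + 4i), (-1 - 4i)}.
Expanding the product yields: p(z) = z^3 -4·z^2 + 5·z -102.
Note conjugate pairs combine to real quadratics: (z − (-1+4i))(z − (-1−4i)) = z² + 2z + 17.
The resulting polynomial has degree 3 and real coefficients as required.

p(z) = z^3 -4·z^2 + 5·z -102.


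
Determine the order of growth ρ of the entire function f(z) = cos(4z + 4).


cos(w) is a linear combination of e^{iw} and e^{−iw} (or e^w, e^{−w} in the hyperbolic case), so |cos(w)| ≤ e^{|w|}. With w = 4z + 4, |w| ≤ 4|z| + 4 = 4r + 4 on |z| = r, giving M(r) ≤ e^{4r + 4}, so ρ ≤ 1. On a suitable ray (z = it for sin/cos; z = t for sinh/cosh, t real → ∞), |cos(4z + 4)| grows like e^{4|t|}/2, so ρ ≥ 1. Hence ρ = 1.
Therefore ρ = 1.

Order ρ = 1.


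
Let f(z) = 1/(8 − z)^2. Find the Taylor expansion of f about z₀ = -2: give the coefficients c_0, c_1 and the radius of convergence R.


Let w = z − z₀, so z = z₀ + w.
Then 8 − z = 8 − (z₀ + w) = (8 − z₀) − w = 10 − w.
f(z) = 1/(10 − w)^2 = (1/(10)^2) · (1 − w/(10))^{−2}.
By the binomial series (1−u)^{−2} = Σ_{n≥0} C(n+1, 1) u^n for |u|<1, with u = w/(10):
  c_n = C(n+1, 1) / (10)^(n+2).
  c_0 = 1/(10)^2 = 1/100.
  c_1 = 2/(10)^3 = 1/500.
The series is valid for |w/d| < 1, i.e. |z − z₀| < |d|.
Radius of convergence: R = |8 − z₀| = |10| = 10 (distance from z₀ to the singularity z = 8).

c_0 = 1/100, c_1 = 1/500; R = 10.


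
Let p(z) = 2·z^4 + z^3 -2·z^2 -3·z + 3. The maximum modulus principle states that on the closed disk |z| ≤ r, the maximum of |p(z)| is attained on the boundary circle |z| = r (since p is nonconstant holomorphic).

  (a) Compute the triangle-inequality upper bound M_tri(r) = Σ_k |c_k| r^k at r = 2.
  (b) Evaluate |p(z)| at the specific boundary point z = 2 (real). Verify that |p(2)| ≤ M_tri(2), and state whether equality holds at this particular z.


Coefficients: c_0 = 3, c_1 = -3, c_2 = -2, c_3 = 1, c_4 = 2. Radius r = 2.
Part (a). Triangle bound: M_tri(r) = Σ_k |c_k| r^k
  = |3|·2^0 + |-3|·2^1 + |-2|·2^2 + |1|·2^3 + |2|·2^4
  = 3 + 6 + 8 + 8 + 32 = 57.
This bounds M(r) := max_{|z|=r} |p(z)| from above; equality holds iff all terms c_k z^k can be made to align in phase at a single z on |z|=r.
Part (b). At z = 2 (real, on the circle |z| = r):
  p(2) = (3)·2^0 + (-3)·2^1 + (-2)·2^2 + (1)·2^3 + (2)·2^4 = 29.
  |p(2)| = 29.
Check: |p(2)| = 29 ≤ 57 = M_tri(2). ✓ Equality does not hold at z = 2 (the coefficients have mixed signs, so the terms do not all align in phase there).

M_tri(2) = 57; |p(2)| = 29; equality at z=2: no.


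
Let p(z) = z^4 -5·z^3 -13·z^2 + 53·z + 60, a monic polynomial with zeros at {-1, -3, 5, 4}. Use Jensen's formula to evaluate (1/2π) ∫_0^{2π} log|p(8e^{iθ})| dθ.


Zeros: -3, -1, 4, 5; r = 8.
Inside |z| < r: -3, -1, 4, 5. Outside (|z| ≥ r): ∅.
p(0) = 60, so log|p(0)| = log(60) = 4.0943.
Apply Jensen: I(r) = log|p(0)| + Σ_k log(r/|z_k|), summed over zeros inside |z| < r.
  log(r/|z_k|) for z_k = -1: log(8/1) = 2.0794
  log(r/|z_k|) for z_k = -3: log(8/3) = 0.9808
  log(r/|z_k|) for z_k = 5: log(8/5) = 0.4700
  log(r/|z_k|) for z_k = 4: log(8/4) = 0.6931
Sum over inside zeros: 4.2234.
I(r) = log|p(0)| + (inside sum) = 4.0943 + 4.2234 = 8.3178.
Closed form (all zeros inside, monic): I(r) = n·log(r) = 4·log(8) = 8.3178. ✓

I(r) ≈ 8.3178.


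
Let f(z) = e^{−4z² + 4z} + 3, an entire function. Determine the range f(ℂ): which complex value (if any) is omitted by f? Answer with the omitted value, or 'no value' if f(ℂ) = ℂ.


Little Picard bounds the complement of f(ℂ) to at most one point.
The exponent g(z) = −4z² + 4z is a nonconstant polynomial, hence surjective onto ℂ. So e^{g(z)} takes every value in {e^w : w ∈ ℂ} = ℂ ∖ {0}. Adding 3 shifts the range to ℂ ∖ {3}. f omits exactly 3.

Omitted value: 3.


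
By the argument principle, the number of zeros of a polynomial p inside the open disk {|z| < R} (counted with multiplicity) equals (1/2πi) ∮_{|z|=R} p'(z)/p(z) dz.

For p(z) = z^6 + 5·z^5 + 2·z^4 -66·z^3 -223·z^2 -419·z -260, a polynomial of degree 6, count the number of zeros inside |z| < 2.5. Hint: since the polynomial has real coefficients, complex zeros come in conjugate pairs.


The zeros of p are: 4, (-1 + 2i), (-1 - 2i), -1, (-3 + 2i), (-3 - 2i).
Their magnitudes are: 4, 2.236, 2.236, 1, 3.606, 3.606.
Zeros with |z| < R = 2.5: (-1 + 2i), (-1 - 2i), -1.
Count = 3.
By the argument principle, (1/2πi) ∮_{|z|=R} p'(z)/p(z) dz equals exactly this count.

Number of zeros inside |z| < 2.5: 3.


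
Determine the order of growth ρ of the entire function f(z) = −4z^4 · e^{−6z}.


M(r) = max_{|z|=r} |-4|·|z|^4·|e^{−6z}| = 4·r^4 · e^{6r^1} (the factors attain their maxima compatibly on |z|=r). Then log M(r) = log 4 + 4·log r + 6r^1, dominated by the last term, so log log M(r) ~ 1·log r. The polynomial factor -4z^4 contributes only a log r term and does not affect the order. ρ = 1.
Therefore ρ = 1.

Order ρ = 1.


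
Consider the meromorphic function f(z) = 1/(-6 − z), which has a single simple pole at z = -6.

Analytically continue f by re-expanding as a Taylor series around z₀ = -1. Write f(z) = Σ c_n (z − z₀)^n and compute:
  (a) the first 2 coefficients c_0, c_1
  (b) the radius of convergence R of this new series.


Let w = z − z₀, so z = z₀ + w.
Then -6 − z = -6 − (z₀ + w) = (-6 − z₀) − w = -5 − w.
f(z) = 1/(-5 − w) = (1/(-5)) · 1/(1 − w/(-5)) = Σ_{n≥0} w^n / (-5)^(n+1).
So c_n = 1/(-5)^(n+1):
  c_0 = 1/(-5)^1 = -1/5.
  c_1 = 1/(-5)^2 = 1/25.
The series is valid for |w/d| < 1, i.e. |z − z₀| < |d|.
Radius of convergence: R = |-6 − z₀| = |-5| = 5 (distance from z₀ to the singularity z = -6).

c_0 = -1/5, c_1 = 1/25; R = 5.


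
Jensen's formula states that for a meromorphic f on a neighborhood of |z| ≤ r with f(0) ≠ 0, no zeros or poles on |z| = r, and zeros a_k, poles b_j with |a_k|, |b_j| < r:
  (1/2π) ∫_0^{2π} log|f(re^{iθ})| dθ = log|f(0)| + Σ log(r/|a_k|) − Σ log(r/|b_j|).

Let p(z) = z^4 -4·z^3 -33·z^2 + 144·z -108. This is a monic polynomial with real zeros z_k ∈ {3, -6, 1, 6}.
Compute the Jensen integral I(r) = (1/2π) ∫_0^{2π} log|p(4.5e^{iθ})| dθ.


Zeros: -6, 1, 3, 6; r = 4.5.
Inside |z| < r: 1, 3. Outside (|z| ≥ r): -6, 6.
p(0) = -108, so log|p(0)| = log(108) = 4.6821.
Apply Jensen: I(r) = log|p(0)| + Σ_k log(r/|z_k|), summed over zeros inside |z| < r.
  log(r/|z_k|) for z_k = 3: log(4.5/3) = 0.4055
  log(r/|z_k|) for z_k = 1: log(4.5/1) = 1.5041
  Outside zeros (-6, 6) contribute nothing to the Jensen sum.
Sum over inside zeros: 1.9095.
I(r) = log|p(0)| + (inside sum) = 4.6821 + 1.9095 = 6.5917.
Note: since some zeros are outside |z| ≤ r, the simplified n·log(r) form does NOT apply — only the inside zeros contribute.

I(r) ≈ 6.5917.


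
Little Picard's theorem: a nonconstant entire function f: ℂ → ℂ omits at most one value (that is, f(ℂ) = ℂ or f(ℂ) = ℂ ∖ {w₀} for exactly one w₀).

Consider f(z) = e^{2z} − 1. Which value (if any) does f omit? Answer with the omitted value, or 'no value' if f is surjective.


Little Picard bounds the complement of f(ℂ) to at most one point.
e^{2z} is never zero on ℂ, so 1·e^{2z} takes every value in ℂ ∖ {0}. Adding -1 shifts the range to ℂ ∖ {-1}. Thus f omits exactly the value -1.

Omitted value: -1.


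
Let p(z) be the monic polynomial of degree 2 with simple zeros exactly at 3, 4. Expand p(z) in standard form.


The polynomial is p(z) = ∏_{α ∈ S} (z − α), where S = {3, 4}.
Expanding the product yields: p(z) = z^2 -7·z + 12.
The resulting polynomial has degree 2 and real coefficients as required.

p(z) = z^2 -7·z + 12.


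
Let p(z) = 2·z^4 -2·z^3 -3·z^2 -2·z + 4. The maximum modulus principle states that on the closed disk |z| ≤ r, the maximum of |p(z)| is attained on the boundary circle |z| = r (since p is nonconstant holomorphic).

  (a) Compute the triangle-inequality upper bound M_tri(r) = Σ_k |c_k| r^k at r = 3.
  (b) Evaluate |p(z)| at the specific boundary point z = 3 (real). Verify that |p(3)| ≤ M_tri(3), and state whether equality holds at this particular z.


Coefficients: c_0 = 4, c_1 = -2, c_2 = -3, c_3 = -2, c_4 = 2. Radius r = 3.
Part (a). Triangle bound: M_tri(r) = Σ_k |c_k| r^k
  = |4|·3^0 + |-2|·3^1 + |-3|·3^2 + |-2|·3^3 + |2|·3^4
  = 4 + 6 + 27 + 54 + 162 = 253.
This bounds M(r) := max_{|z|=r} |p(z)| from above; equality holds iff all terms c_k z^k can be made to align in phase at a single z on |z|=r.
Part (b). At z = 3 (real, on the circle |z| = r):
  p(3) = (4)·3^0 + (-2)·3^1 + (-3)·3^2 + (-2)·3^3 + (2)·3^4 = 79.
  |p(3)| = 79.
Check: |p(3)| = 79 ≤ 253 = M_tri(3). ✓ Equality does not hold at z = 3 (the coefficients have mixed signs, so the terms do not all align in phase there).

M_tri(3) = 253; |p(3)| = 79; equality at z=3: no.
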